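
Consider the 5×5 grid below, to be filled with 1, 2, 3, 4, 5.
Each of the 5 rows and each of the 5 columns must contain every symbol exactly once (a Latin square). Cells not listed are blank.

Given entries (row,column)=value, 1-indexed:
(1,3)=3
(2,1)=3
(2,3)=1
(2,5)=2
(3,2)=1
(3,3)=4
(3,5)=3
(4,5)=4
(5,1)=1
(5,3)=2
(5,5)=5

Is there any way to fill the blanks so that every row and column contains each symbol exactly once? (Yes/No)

No row or column among the givens repeats a symbol, and propagating forced cells runs into no contradiction.
One valid completion exists (for instance, 4 2 3 5 1 / 3 5 1 4 2 / 5 1 4 2 3 / 2 3 5 1 4 / 1 4 2 3 5).

Yes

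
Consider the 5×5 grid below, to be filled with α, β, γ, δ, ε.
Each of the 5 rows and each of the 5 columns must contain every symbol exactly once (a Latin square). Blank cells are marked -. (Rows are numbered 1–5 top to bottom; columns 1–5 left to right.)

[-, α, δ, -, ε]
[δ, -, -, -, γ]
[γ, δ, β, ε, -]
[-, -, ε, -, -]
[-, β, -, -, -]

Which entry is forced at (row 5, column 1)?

ε

Row 1, column 1: row 1 has {α, δ, ε} and column 1 has {γ, δ}, leaving only β.
Row 1, column 4: row 1 has {α, β, δ, ε} and column 4 has {ε}, leaving only γ.
Row 2, column 2: row 2 has {γ, δ} and column 2 has {α, β, δ}, leaving only ε.
Row 2, column 3: row 2 has {γ, δ, ε} and column 3 has {β, δ, ε}, leaving only α.
Row 2, column 4: row 2 has {α, γ, δ, ε} and column 4 has {γ, ε}, leaving only β.
Row 3, column 5: row 3 has {β, γ, δ, ε} and column 5 has {γ, ε}, leaving only α.
Row 4, column 1: row 4 has {ε} and column 1 has {β, γ, δ}, leaving only α.
Row 5 already has {β} and column 1 already has {α, β, γ, δ}, so row 5, column 1 must be ε.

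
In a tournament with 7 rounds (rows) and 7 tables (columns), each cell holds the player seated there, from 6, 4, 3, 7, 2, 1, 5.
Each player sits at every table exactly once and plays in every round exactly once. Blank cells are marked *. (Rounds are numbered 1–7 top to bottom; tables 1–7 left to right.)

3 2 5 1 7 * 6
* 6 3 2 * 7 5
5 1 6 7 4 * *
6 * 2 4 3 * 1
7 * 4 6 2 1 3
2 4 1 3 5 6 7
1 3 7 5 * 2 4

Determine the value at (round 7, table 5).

Round 7 already has {4, 3, 7, 2, 1, 5} and table 5 already has {4, 3, 7, 2, 5}, so round 7, table 5 must be 6.

6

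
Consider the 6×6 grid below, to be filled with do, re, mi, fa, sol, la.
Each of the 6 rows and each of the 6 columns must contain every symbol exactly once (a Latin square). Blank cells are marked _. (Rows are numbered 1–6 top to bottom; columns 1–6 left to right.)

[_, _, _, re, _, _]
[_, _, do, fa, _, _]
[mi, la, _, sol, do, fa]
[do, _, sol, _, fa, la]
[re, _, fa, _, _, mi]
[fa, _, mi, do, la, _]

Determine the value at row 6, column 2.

Row 1, column 3: row 1 has {re} and column 3 has {do, mi, fa, sol}, leaving only la.
Row 1, column 1: row 1 has {re, la} and column 1 has {do, re, mi, fa}, leaving only sol.
Row 1, column 5: row 1 has {re, sol, la} and column 5 has {do, fa, la}, leaving only mi.
Row 1, column 6: row 1 has {re, mi, sol, la} and column 6 has {mi, fa, la}, leaving only do.
Row 1, column 2: row 1 has {do, re, mi, sol, la} and column 2 has {la}, leaving only fa.
Row 2, column 1: row 2 has {do, fa} and column 1 has {do, re, mi, fa, sol}, leaving only la.
Row 3, column 3: row 3 has {do, mi, fa, sol, la} and column 3 has {do, mi, fa, sol, la}, leaving only re.
Row 4, column 4: row 4 has {do, fa, sol, la} and column 4 has {do, re, fa, sol}, leaving only mi.
Row 4, column 2: row 4 has {do, mi, fa, sol, la} and column 2 has {fa, la}, leaving only re.
Row 6 already has {do, mi, fa, la} and column 2 already has {re, fa, la}, so row 6, column 2 must be sol.

sol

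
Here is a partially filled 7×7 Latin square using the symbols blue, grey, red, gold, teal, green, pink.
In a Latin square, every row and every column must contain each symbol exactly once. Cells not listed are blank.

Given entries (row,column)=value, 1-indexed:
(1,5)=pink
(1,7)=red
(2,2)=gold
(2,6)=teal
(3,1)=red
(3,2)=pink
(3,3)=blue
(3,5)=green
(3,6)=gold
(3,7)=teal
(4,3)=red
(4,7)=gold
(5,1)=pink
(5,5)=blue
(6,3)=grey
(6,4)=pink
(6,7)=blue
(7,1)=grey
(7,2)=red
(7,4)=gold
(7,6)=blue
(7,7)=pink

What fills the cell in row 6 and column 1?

teal

Row 3, column 4: row 3 has {blue, red, gold, teal, green, pink} and column 4 has {gold, pink}, leaving only grey.
Row 7, column 5: row 7 has {blue, grey, red, gold, pink} and column 5 has {blue, green, pink}, leaving only teal.
Row 4, column 5: row 4 has {red, gold} and column 5 has {blue, teal, green, pink}, leaving only grey.
Row 2, column 5: row 2 has {gold, teal} and column 5 has {blue, grey, teal, green, pink}, leaving only red.
Row 6, column 5: row 6 has {blue, grey, pink} and column 5 has {blue, grey, red, teal, green, pink}, leaving only gold.
Row 7, column 3: row 7 has {blue, grey, red, gold, teal, pink} and column 3 has {blue, grey, red}, leaving only green.
Row 2, column 3: row 2 has {red, gold, teal} and column 3 has {blue, grey, red, green}, leaving only pink.
Row 6, column 1 is narrowed to {teal, green}.
If it were green, then row 4, column 4 would be left with no valid symbol.
So row 6, column 1 must be teal.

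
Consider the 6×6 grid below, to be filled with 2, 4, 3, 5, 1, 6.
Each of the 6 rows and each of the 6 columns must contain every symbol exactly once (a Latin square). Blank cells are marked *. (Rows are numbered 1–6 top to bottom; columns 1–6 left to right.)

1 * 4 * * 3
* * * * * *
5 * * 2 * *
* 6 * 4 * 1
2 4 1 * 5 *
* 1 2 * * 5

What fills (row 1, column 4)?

5

Row 3, column 2: row 3 has {2, 5} and column 2 has {4, 1, 6}, leaving only 3.
Row 3, column 3: row 3 has {2, 3, 5} and column 3 has {2, 4, 1}, leaving only 6.
Row 3, column 6: row 3 has {2, 3, 5, 6} and column 6 has {3, 5, 1}, leaving only 4.
Row 3, column 5: row 3 has {2, 4, 3, 5, 6} and column 5 has {5}, leaving only 1.
Row 4, column 1: row 4 has {4, 1, 6} and column 1 has {2, 5, 1}, leaving only 3.
Row 4, column 3: row 4 has {4, 3, 1, 6} and column 3 has {2, 4, 1, 6}, leaving only 5.
Row 2, column 3: row 2 has {} and column 3 has {2, 4, 5, 1, 6}, leaving only 3.
Row 4, column 5: row 4 has {4, 3, 5, 1, 6} and column 5 has {5, 1}, leaving only 2.
Row 1, column 5: row 1 has {4, 3, 1} and column 5 has {2, 5, 1}, leaving only 6.
Row 1 already has {4, 3, 1, 6} and column 4 already has {2, 4}, so row 1, column 4 must be 5.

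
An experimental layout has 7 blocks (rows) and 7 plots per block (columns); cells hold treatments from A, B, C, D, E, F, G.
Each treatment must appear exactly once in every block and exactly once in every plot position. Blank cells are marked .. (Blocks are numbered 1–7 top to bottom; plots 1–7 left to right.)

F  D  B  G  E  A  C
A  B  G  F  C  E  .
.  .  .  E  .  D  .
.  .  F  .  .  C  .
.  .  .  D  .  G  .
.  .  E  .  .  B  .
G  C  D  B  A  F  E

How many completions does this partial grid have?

7

Block 2, plot 7: eliminating its block and plot leaves {D}.
Block 3, plot 1: eliminating its block and plot leaves {B, C}.
Block 3, plot 2: eliminating its block and plot leaves {A, F, G}.
Block 3, plot 3: eliminating its block and plot leaves {A, C}.
Block 3, plot 5: eliminating its block and plot leaves {B, F, G}.
Block 3, plot 7: eliminating its block and plot leaves {A, B, F, G}.
Block 4, plot 1: eliminating its block and plot leaves {B, D, E}.
Block 4, plot 2: eliminating its block and plot leaves {A, E, G}.
Block 4, plot 4: eliminating its block and plot leaves {A}.
Block 4, plot 5: eliminating its block and plot leaves {B, D, G}.
Block 4, plot 7: eliminating its block and plot leaves {A, B, D, G}.
Block 5, plot 1: eliminating its block and plot leaves {B, C, E}.
Block 5, plot 2: eliminating its block and plot leaves {A, E, F}.
Block 5, plot 3: eliminating its block and plot leaves {A, C}.
Block 5, plot 5: eliminating its block and plot leaves {B, F}.
Block 5, plot 7: eliminating its block and plot leaves {A, B, F}.
Block 6, plot 1: eliminating its block and plot leaves {C, D}.
Block 6, plot 2: eliminating its block and plot leaves {A, F, G}.
Block 6, plot 4: eliminating its block and plot leaves {A, C}.
Block 6, plot 5: eliminating its block and plot leaves {D, F, G}.
Block 6, plot 7: eliminating its block and plot leaves {A, D, F, G}.
Enumerating the assignments across these blanks that avoid any block or plot repeat gives 7 completions.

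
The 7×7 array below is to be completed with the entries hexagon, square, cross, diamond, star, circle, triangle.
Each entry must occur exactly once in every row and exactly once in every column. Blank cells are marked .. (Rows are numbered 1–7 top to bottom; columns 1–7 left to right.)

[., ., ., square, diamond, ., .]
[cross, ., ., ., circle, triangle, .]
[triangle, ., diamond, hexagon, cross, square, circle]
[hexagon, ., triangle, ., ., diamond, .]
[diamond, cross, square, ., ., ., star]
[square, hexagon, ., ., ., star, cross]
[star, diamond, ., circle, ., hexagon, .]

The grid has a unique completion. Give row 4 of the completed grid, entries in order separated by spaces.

Row 4, column 7: row 4 has {hexagon, diamond, triangle} and column 7 has {cross, star, circle}, leaving only square.
Row 4, column 5: row 4 has {hexagon, square, diamond, triangle} and column 5 has {cross, diamond, circle}, leaving only star.
Row 4, column 2: row 4 has {hexagon, square, diamond, star, triangle} and column 2 has {hexagon, cross, diamond}, leaving only circle.
Row 4, column 4: row 4 has {hexagon, square, diamond, star, circle, triangle} and column 4 has {hexagon, square, circle}, leaving only cross.
So row 4 reads: hexagon circle triangle cross star diamond square.

hexagon circle triangle cross star diamond square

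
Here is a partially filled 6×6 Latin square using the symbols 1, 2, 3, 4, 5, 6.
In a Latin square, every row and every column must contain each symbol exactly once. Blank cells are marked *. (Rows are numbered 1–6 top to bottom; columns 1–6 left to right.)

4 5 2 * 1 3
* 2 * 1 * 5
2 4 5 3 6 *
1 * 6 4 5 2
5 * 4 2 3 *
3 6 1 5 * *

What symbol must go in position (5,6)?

6

Row 1, column 4: row 1 has {1, 2, 3, 4, 5} and column 4 has {1, 2, 3, 4, 5}, leaving only 6.
Row 2, column 1: row 2 has {1, 2, 5} and column 1 has {1, 2, 3, 4, 5}, leaving only 6.
Row 2, column 3: row 2 has {1, 2, 5, 6} and column 3 has {1, 2, 4, 5, 6}, leaving only 3.
Row 2, column 5: row 2 has {1, 2, 3, 5, 6} and column 5 has {1, 3, 5, 6}, leaving only 4.
Row 3, column 6: row 3 has {2, 3, 4, 5, 6} and column 6 has {2, 3, 5}, leaving only 1.
Row 5 already has {2, 3, 4, 5} and column 6 already has {1, 2, 3, 5}, so row 5, column 6 must be 6.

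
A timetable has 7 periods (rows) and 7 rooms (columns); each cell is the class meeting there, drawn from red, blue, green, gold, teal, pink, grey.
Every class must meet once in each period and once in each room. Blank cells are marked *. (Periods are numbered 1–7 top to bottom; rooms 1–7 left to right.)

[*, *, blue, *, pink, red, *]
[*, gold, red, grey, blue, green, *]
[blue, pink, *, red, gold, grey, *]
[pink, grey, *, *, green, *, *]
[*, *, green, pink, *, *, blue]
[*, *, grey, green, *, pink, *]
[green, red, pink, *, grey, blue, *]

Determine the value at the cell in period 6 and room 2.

Period 2, room 1: period 2 has {red, blue, green, gold, grey} and room 1 has {blue, green, pink}, leaving only teal.
Period 2, room 7: period 2 has {red, blue, green, gold, teal, grey} and room 7 has {blue}, leaving only pink.
Period 3, room 3: period 3 has {red, blue, gold, pink, grey} and room 3 has {red, blue, green, pink, grey}, leaving only teal.
Period 3, room 7: period 3 has {red, blue, gold, teal, pink, grey} and room 7 has {blue, pink}, leaving only green.
Period 4, room 3: period 4 has {green, pink, grey} and room 3 has {red, blue, green, teal, pink, grey}, leaving only gold.
Period 4, room 6: period 4 has {green, gold, pink, grey} and room 6 has {red, blue, green, pink, grey}, leaving only teal.
Period 4, room 4: period 4 has {green, gold, teal, pink, grey} and room 4 has {red, green, pink, grey}, leaving only blue.
Period 4, room 7: period 4 has {blue, green, gold, teal, pink, grey} and room 7 has {blue, green, pink}, leaving only red.
Period 5, room 2: period 5 has {blue, green, pink} and room 2 has {red, gold, pink, grey}, leaving only teal.
Period 6 already has {green, pink, grey} and room 2 already has {red, gold, teal, pink, grey}, so period 6, room 2 must be blue.

blue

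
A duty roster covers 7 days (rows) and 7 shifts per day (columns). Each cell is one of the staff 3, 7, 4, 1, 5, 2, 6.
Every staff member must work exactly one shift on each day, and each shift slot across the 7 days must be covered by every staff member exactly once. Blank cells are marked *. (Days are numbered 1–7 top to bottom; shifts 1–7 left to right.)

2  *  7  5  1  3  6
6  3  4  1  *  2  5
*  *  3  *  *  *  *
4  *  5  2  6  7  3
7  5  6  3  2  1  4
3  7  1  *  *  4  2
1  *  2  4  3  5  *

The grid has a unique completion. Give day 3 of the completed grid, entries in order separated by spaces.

5 2 3 7 4 6 1

Day 3, shift 1: day 3 has {3} and shift 1 has {3, 7, 4, 1, 2, 6}, leaving only 5.
Day 3, shift 6: day 3 has {3, 5} and shift 6 has {3, 7, 4, 1, 5, 2}, leaving only 6.
Day 3, shift 4: day 3 has {3, 5, 6} and shift 4 has {3, 4, 1, 5, 2}, leaving only 7.
Day 3, shift 5: day 3 has {3, 7, 5, 6} and shift 5 has {3, 1, 2, 6}, leaving only 4.
Day 3, shift 7: day 3 has {3, 7, 4, 5, 6} and shift 7 has {3, 4, 5, 2, 6}, leaving only 1.
Day 3, shift 2: day 3 has {3, 7, 4, 1, 5, 6} and shift 2 has {3, 7, 5}, leaving only 2.
So day 3 reads: 5 2 3 7 4 6 1.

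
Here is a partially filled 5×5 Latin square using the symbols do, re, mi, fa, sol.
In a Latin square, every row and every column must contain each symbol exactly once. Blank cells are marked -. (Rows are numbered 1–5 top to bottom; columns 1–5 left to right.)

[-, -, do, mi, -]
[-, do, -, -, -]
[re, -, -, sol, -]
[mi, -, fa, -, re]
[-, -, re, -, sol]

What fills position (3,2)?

Row 1, column 5: row 1 has {do, mi} and column 5 has {re, sol}, leaving only fa.
Row 1, column 1: row 1 has {do, mi, fa} and column 1 has {re, mi}, leaving only sol.
Row 1, column 2: row 1 has {do, mi, fa, sol} and column 2 has {do}, leaving only re.
Row 2, column 1: row 2 has {do} and column 1 has {re, mi, sol}, leaving only fa.
Row 2, column 4: row 2 has {do, fa} and column 4 has {mi, sol}, leaving only re.
Row 2, column 5: row 2 has {do, re, fa} and column 5 has {re, fa, sol}, leaving only mi.
Row 2, column 3: row 2 has {do, re, mi, fa} and column 3 has {do, re, fa}, leaving only sol.
Row 3, column 3: row 3 has {re, sol} and column 3 has {do, re, fa, sol}, leaving only mi.
Row 3 already has {re, mi, sol} and column 2 already has {do, re}, so row 3, column 2 must be fa.

fa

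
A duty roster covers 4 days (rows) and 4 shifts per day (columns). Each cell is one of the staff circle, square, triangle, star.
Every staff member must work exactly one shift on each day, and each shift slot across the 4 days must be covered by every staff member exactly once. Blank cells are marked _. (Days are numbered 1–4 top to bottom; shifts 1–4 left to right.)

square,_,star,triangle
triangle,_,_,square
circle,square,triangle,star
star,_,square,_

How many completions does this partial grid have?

Day 1, shift 2: eliminating its day and shift leaves {circle}.
Day 2, shift 2: eliminating its day and shift leaves {circle, star}.
Day 2, shift 3: eliminating its day and shift leaves {circle}.
Day 4, shift 2: eliminating its day and shift leaves {circle, triangle}.
Day 4, shift 4: eliminating its day and shift leaves {circle}.
Only one assignment across all blanks avoids any day or shift repeat, giving 1 completion.

1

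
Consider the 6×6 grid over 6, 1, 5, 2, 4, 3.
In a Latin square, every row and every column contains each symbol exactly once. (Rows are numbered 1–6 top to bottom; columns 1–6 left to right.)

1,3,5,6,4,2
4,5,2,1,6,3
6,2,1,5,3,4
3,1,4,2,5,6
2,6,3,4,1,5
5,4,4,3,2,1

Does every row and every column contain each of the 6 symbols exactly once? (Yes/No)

No

Row 6 contains 4 twice (at columns 2 and 3), so it is not a permutation.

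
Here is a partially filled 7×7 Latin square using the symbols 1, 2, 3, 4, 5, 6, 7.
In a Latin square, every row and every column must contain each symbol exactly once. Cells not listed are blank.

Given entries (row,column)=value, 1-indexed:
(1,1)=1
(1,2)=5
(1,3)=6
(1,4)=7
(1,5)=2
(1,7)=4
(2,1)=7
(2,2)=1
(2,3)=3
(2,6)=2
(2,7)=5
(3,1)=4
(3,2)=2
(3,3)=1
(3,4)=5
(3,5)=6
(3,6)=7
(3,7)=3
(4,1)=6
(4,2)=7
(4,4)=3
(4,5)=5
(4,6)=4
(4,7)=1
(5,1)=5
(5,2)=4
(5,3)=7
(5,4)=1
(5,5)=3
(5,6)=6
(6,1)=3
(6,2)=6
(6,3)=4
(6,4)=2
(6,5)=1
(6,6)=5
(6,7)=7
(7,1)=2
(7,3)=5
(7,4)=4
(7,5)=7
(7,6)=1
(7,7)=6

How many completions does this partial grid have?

Row 1, column 6: eliminating its row and column leaves {3}.
Row 2, column 4: eliminating its row and column leaves {6}.
Row 2, column 5: eliminating its row and column leaves {4}.
Row 4, column 3: eliminating its row and column leaves {2}.
Row 5, column 7: eliminating its row and column leaves {2}.
Row 7, column 2: eliminating its row and column leaves {3}.
Only one assignment across all blanks avoids any row or column repeat, giving 1 completion.

1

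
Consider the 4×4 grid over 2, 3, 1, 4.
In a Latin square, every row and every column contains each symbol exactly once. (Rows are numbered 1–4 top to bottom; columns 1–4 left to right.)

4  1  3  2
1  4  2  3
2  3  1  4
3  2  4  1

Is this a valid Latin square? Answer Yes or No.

Yes

Each row is a permutation of the 4 symbols, and so is each column.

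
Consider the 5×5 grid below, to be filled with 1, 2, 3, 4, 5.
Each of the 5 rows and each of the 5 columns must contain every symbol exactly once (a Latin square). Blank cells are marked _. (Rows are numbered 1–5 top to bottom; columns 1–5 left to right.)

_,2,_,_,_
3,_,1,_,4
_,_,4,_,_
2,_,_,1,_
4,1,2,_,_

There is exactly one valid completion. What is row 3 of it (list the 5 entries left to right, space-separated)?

Row 2, column 2: row 2 has {1, 3, 4} and column 2 has {1, 2}, leaving only 5.
Row 3, column 2: row 3 has {4} and column 2 has {1, 2, 5}, leaving only 3.
Row 2, column 4: row 2 has {1, 3, 4, 5} and column 4 has {1}, leaving only 2.
Row 3, column 4: row 3 has {3, 4} and column 4 has {1, 2}, leaving only 5.
Row 3, column 1: row 3 has {3, 4, 5} and column 1 has {2, 3, 4}, leaving only 1.
Row 3, column 5: row 3 has {1, 3, 4, 5} and column 5 has {4}, leaving only 2.
So row 3 reads: 1 3 4 5 2.

1 3 4 5 2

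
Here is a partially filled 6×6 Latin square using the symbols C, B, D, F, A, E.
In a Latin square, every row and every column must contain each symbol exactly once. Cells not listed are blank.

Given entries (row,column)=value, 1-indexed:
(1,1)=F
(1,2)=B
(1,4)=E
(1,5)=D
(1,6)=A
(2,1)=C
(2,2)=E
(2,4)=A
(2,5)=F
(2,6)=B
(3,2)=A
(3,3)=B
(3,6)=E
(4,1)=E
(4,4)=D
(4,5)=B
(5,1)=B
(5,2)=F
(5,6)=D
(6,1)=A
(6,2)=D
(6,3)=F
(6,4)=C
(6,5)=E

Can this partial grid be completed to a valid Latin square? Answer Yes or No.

No

Row 5, column 4: row 5 together with column 4 already contain {C, B, D, F, A, E} — every symbol — so nothing can go there. The grid has no valid completion.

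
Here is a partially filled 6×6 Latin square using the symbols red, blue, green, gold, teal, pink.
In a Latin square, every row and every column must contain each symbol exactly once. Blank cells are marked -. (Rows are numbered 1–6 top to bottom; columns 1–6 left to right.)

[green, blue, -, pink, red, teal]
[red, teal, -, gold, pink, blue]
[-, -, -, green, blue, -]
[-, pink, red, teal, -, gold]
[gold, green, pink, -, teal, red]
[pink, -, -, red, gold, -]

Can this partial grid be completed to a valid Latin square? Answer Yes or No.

No

Row 6, column 2: row 6 together with column 2 already contain {red, blue, green, gold, teal, pink} — every symbol — so nothing can go there. The grid has no valid completion.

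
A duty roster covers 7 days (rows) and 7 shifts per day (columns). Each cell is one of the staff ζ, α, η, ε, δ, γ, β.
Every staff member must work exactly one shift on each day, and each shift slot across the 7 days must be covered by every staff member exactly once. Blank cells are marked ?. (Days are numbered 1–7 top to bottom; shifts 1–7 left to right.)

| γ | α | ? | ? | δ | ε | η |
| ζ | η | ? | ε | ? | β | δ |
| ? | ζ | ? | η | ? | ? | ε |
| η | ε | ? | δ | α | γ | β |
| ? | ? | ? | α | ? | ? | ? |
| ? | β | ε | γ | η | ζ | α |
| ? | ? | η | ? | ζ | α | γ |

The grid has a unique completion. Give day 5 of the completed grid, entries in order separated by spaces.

β γ δ α ε η ζ

Day 5, shift 7: day 5 has {α} and shift 7 has {α, η, ε, δ, γ, β}, leaving only ζ.
Day 2, shift 5: day 2 has {ζ, η, ε, δ, β} and shift 5 has {ζ, α, η, δ}, leaving only γ.
Day 2, shift 3: day 2 has {ζ, η, ε, δ, γ, β} and shift 3 has {η, ε}, leaving only α.
Day 3, shift 5: day 3 has {ζ, η, ε} and shift 5 has {ζ, α, η, δ, γ}, leaving only β.
Day 5, shift 5: day 5 has {ζ, α} and shift 5 has {ζ, α, η, δ, γ, β}, leaving only ε.
Day 3, shift 6: day 3 has {ζ, η, ε, β} and shift 6 has {ζ, α, ε, γ, β}, leaving only δ.
Day 5, shift 6: day 5 has {ζ, α, ε} and shift 6 has {ζ, α, ε, δ, γ, β}, leaving only η.
Day 3, shift 1: day 3 has {ζ, η, ε, δ, β} and shift 1 has {ζ, η, γ}, leaving only α.
Day 3, shift 3: day 3 has {ζ, α, η, ε, δ, β} and shift 3 has {α, η, ε}, leaving only γ.
Day 4, shift 3: day 4 has {α, η, ε, δ, γ, β} and shift 3 has {α, η, ε, γ}, leaving only ζ.
Day 1, shift 3: day 1 has {α, η, ε, δ, γ} and shift 3 has {ζ, α, η, ε, γ}, leaving only β.
Day 5, shift 3: day 5 has {ζ, α, η, ε} and shift 3 has {ζ, α, η, ε, γ, β}, leaving only δ.
Day 5, shift 1: day 5 has {ζ, α, η, ε, δ} and shift 1 has {ζ, α, η, γ}, leaving only β.
Day 5, shift 2: day 5 has {ζ, α, η, ε, δ, β} and shift 2 has {ζ, α, η, ε, β}, leaving only γ.
So day 5 reads: β γ δ α ε η ζ.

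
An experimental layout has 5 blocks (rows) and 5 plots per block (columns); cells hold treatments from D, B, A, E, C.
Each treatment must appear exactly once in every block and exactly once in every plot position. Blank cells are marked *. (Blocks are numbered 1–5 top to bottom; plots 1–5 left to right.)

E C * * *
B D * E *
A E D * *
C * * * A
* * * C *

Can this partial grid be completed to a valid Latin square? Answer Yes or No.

Block 2, plot 5: block 2 has {D, B, E} and plot 5 has {A}, so it must be C.
Block 2, plot 3: block 2 has {D, B, E, C} and plot 3 has {D}, so it must be A.
Block 1, plot 3: block 1 has {E, C} and plot 3 has {D, A}, so it must be B.
Block 1, plot 5: block 1 has {B, E, C} and plot 5 has {A, C}, so it must be D.
Block 1, plot 4: block 1 has {D, B, E, C} and plot 4 has {E, C}, so it must be A.
Block 3, plot 4: block 3 has {D, A, E} and plot 4 has {A, E, C}, so it must be B.
Now block 3, plot 5: block 3 together with plot 5 already contain {D, B, A, E, C} — every symbol — so nothing can go there. The grid has no valid completion.

No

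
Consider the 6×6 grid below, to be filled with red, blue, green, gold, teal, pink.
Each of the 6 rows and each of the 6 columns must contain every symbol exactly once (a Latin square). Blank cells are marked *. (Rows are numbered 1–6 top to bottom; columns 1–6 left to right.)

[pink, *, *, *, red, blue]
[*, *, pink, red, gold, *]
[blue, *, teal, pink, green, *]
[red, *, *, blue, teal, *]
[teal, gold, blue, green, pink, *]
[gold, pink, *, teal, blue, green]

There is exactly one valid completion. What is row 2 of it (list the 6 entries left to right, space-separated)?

Row 2, column 1: row 2 has {red, gold, pink} and column 1 has {red, blue, gold, teal, pink}, leaving only green.
Row 2, column 6: row 2 has {red, green, gold, pink} and column 6 has {blue, green}, leaving only teal.
Row 2, column 2: row 2 has {red, green, gold, teal, pink} and column 2 has {gold, pink}, leaving only blue.
So row 2 reads: green blue pink red gold teal.

green blue pink red gold teal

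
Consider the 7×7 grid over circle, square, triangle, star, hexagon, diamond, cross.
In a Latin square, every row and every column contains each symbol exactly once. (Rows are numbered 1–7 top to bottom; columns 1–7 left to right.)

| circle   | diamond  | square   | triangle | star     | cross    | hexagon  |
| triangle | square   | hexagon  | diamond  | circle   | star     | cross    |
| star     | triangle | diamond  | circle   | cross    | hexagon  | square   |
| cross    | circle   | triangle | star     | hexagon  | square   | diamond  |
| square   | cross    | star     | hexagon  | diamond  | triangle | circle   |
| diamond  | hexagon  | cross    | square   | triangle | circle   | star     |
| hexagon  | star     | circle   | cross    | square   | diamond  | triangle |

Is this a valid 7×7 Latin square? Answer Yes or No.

Yes

Each row is a permutation of the 7 symbols, and so is each column.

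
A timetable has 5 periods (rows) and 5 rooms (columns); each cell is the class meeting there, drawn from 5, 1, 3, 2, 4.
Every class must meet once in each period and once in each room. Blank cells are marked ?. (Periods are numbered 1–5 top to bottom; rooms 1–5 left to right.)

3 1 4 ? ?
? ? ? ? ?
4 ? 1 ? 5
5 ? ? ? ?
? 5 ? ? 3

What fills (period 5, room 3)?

2

Period 5 already has {5, 3} and room 3 already has {1, 4}, so period 5, room 3 must be 2.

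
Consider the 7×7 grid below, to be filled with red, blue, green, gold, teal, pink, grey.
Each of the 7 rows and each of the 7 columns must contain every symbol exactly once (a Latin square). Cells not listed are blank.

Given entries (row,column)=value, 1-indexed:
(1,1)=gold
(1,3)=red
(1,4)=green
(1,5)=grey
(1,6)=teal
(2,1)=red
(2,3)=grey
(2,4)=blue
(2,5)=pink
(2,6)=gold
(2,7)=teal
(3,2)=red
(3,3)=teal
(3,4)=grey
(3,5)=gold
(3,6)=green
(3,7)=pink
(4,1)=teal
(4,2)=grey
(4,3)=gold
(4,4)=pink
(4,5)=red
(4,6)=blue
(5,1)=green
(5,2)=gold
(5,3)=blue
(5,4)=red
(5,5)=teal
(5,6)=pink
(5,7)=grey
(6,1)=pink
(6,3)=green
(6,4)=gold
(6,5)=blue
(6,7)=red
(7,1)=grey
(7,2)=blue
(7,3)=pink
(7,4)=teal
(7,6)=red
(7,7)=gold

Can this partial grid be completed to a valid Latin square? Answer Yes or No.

No row or column among the givens repeats a symbol, and propagating forced cells runs into no contradiction.
One valid completion exists (for instance, gold pink red green grey teal blue / red green grey blue pink gold teal / blue red teal grey gold green pink / teal grey gold pink red blue green / green gold blue red teal pink grey / pink teal green gold blue grey red / grey blue pink teal green red gold).

Yes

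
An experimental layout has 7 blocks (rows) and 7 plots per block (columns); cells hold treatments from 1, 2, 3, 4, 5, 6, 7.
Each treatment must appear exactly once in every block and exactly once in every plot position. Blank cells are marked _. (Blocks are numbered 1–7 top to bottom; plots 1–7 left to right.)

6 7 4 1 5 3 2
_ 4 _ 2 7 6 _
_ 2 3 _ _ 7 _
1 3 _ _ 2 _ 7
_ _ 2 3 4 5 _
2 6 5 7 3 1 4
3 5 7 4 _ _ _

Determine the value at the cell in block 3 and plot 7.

Block 2, plot 1: block 2 has {2, 4, 6, 7} and plot 1 has {1, 2, 3, 6}, leaving only 5.
Block 2, plot 3: block 2 has {2, 4, 5, 6, 7} and plot 3 has {2, 3, 4, 5, 7}, leaving only 1.
Block 2, plot 7: block 2 has {1, 2, 4, 5, 6, 7} and plot 7 has {2, 4, 7}, leaving only 3.
Block 3, plot 1: block 3 has {2, 3, 7} and plot 1 has {1, 2, 3, 5, 6}, leaving only 4.
Block 4, plot 3: block 4 has {1, 2, 3, 7} and plot 3 has {1, 2, 3, 4, 5, 7}, leaving only 6.
Block 4, plot 4: block 4 has {1, 2, 3, 6, 7} and plot 4 has {1, 2, 3, 4, 7}, leaving only 5.
Block 3, plot 4: block 3 has {2, 3, 4, 7} and plot 4 has {1, 2, 3, 4, 5, 7}, leaving only 6.
Block 3, plot 5: block 3 has {2, 3, 4, 6, 7} and plot 5 has {2, 3, 4, 5, 7}, leaving only 1.
Block 3 already has {1, 2, 3, 4, 6, 7} and plot 7 already has {2, 3, 4, 7}, so block 3, plot 7 must be 5.

5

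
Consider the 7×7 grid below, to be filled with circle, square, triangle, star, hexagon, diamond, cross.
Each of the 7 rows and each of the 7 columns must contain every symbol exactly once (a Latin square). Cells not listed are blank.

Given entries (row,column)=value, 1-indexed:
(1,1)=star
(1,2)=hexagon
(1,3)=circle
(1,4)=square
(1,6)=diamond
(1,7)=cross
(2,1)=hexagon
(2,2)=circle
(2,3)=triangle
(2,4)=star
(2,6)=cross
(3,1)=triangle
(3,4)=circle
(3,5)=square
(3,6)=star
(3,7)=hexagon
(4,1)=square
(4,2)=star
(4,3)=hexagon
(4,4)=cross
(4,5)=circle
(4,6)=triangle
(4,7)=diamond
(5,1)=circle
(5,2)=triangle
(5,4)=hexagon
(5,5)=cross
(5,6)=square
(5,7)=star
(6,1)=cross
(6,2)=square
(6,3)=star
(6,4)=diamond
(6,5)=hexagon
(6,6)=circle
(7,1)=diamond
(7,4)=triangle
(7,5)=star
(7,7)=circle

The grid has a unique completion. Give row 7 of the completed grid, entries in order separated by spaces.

diamond cross square triangle star hexagon circle

Row 7, column 2: row 7 has {circle, triangle, star, diamond} and column 2 has {circle, square, triangle, star, hexagon}, leaving only cross.
Row 7, column 3: row 7 has {circle, triangle, star, diamond, cross} and column 3 has {circle, triangle, star, hexagon}, leaving only square.
Row 7, column 6: row 7 has {circle, square, triangle, star, diamond, cross} and column 6 has {circle, square, triangle, star, diamond, cross}, leaving only hexagon.
So row 7 reads: diamond cross square triangle star hexagon circle.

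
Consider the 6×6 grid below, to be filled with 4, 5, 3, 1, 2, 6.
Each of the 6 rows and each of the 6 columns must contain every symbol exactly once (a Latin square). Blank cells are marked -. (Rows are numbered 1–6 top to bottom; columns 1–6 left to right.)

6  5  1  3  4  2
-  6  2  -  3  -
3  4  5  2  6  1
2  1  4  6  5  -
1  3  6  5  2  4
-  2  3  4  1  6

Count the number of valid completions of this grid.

1

Row 2, column 1: eliminating its row and column leaves {4, 5}.
Row 2, column 4: eliminating its row and column leaves {1}.
Row 2, column 6: eliminating its row and column leaves {5}.
Row 4, column 6: eliminating its row and column leaves {3}.
Row 6, column 1: eliminating its row and column leaves {5}.
Only one assignment across all blanks avoids any row or column repeat, giving 1 completion.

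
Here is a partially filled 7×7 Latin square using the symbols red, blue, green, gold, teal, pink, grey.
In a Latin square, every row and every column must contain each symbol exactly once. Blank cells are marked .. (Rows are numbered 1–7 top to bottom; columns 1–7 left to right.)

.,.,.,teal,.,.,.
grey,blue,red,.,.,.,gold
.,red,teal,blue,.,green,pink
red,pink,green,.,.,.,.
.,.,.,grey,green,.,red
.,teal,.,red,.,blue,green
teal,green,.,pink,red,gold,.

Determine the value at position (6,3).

Row 2, column 4: row 2 has {red, blue, gold, grey} and column 4 has {red, blue, teal, pink, grey}, leaving only green.
Row 3, column 1: row 3 has {red, blue, green, teal, pink} and column 1 has {red, teal, grey}, leaving only gold.
Row 3, column 5: row 3 has {red, blue, green, gold, teal, pink} and column 5 has {red, green}, leaving only grey.
Row 4, column 4: row 4 has {red, green, pink} and column 4 has {red, blue, green, teal, pink, grey}, leaving only gold.
Row 5, column 2: row 5 has {red, green, grey} and column 2 has {red, blue, green, teal, pink}, leaving only gold.
Row 1, column 2: row 1 has {teal} and column 2 has {red, blue, green, gold, teal, pink}, leaving only grey.
Row 1, column 7: row 1 has {teal, grey} and column 7 has {red, green, gold, pink}, leaving only blue.
Row 6, column 1: row 6 has {red, blue, green, teal} and column 1 has {red, gold, teal, grey}, leaving only pink.
Row 1, column 1: row 1 has {blue, teal, grey} and column 1 has {red, gold, teal, pink, grey}, leaving only green.
Row 5, column 1: row 5 has {red, green, gold, grey} and column 1 has {red, green, gold, teal, pink, grey}, leaving only blue.
Row 5, column 3: row 5 has {red, blue, green, gold, grey} and column 3 has {red, green, teal}, leaving only pink.
Row 1, column 3: row 1 has {blue, green, teal, grey} and column 3 has {red, green, teal, pink}, leaving only gold.
Row 6 already has {red, blue, green, teal, pink} and column 3 already has {red, green, gold, teal, pink}, so row 6, column 3 must be grey.

grey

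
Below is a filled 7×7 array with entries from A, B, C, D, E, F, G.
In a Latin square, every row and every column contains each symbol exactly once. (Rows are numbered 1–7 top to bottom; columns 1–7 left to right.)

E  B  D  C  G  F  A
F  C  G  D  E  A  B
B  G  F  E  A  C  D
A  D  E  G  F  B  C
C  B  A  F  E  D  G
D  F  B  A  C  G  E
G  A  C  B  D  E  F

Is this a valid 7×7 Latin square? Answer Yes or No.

No

Every row is a permutation, but column 5 contains E twice (at rows 2 and 5).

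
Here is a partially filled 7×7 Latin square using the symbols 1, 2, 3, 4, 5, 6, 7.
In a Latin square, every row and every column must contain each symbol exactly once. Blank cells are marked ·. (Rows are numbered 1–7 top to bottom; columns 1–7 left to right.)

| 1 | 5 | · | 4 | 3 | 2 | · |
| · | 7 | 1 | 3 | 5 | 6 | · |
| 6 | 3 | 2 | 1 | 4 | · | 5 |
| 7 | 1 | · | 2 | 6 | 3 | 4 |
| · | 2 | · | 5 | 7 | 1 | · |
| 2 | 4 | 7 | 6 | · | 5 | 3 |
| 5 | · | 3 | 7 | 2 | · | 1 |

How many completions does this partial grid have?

1

Row 1, column 3: eliminating its row and column leaves {6}.
Row 1, column 7: eliminating its row and column leaves {6, 7}.
Row 2, column 1: eliminating its row and column leaves {4}.
Row 2, column 7: eliminating its row and column leaves {2}.
Row 3, column 6: eliminating its row and column leaves {7}.
Row 4, column 3: eliminating its row and column leaves {5}.
Row 5, column 1: eliminating its row and column leaves {3, 4}.
Row 5, column 3: eliminating its row and column leaves {4, 6}.
Row 5, column 7: eliminating its row and column leaves {6}.
Row 6, column 5: eliminating its row and column leaves {1}.
Row 7, column 2: eliminating its row and column leaves {6}.
Row 7, column 6: eliminating its row and column leaves {4}.
Only one assignment across all blanks avoids any row or column repeat, giving 1 completion.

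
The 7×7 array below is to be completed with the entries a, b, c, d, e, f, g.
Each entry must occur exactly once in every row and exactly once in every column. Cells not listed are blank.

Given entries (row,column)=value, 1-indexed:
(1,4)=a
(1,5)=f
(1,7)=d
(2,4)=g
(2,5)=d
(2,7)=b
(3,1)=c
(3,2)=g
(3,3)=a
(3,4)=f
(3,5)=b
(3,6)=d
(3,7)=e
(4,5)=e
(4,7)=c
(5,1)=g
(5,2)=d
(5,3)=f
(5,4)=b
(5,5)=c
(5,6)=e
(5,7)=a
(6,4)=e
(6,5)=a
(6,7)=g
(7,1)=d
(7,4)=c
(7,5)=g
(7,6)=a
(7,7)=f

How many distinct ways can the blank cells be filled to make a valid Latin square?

8

Row 1, column 1: eliminating its row and column leaves {b, e}.
Row 1, column 2: eliminating its row and column leaves {b, c, e}.
Row 1, column 3: eliminating its row and column leaves {b, c, e, g}.
Row 1, column 6: eliminating its row and column leaves {b, c, g}.
Row 2, column 1: eliminating its row and column leaves {a, e, f}.
Row 2, column 2: eliminating its row and column leaves {a, c, e, f}.
Row 2, column 3: eliminating its row and column leaves {c, e}.
Row 2, column 6: eliminating its row and column leaves {c, f}.
Row 4, column 1: eliminating its row and column leaves {a, b, f}.
Row 4, column 2: eliminating its row and column leaves {a, b, f}.
Row 4, column 3: eliminating its row and column leaves {b, d, g}.
Row 4, column 4: eliminating its row and column leaves {d}.
Row 4, column 6: eliminating its row and column leaves {b, f, g}.
Row 6, column 1: eliminating its row and column leaves {b, f}.
Row 6, column 2: eliminating its row and column leaves {b, c, f}.
Row 6, column 3: eliminating its row and column leaves {b, c, d}.
Row 6, column 6: eliminating its row and column leaves {b, c, f}.
Row 7, column 2: eliminating its row and column leaves {b, e}.
Row 7, column 3: eliminating its row and column leaves {b, e}.
Enumerating the assignments across these blanks that avoid any row or column repeat gives 8 completions.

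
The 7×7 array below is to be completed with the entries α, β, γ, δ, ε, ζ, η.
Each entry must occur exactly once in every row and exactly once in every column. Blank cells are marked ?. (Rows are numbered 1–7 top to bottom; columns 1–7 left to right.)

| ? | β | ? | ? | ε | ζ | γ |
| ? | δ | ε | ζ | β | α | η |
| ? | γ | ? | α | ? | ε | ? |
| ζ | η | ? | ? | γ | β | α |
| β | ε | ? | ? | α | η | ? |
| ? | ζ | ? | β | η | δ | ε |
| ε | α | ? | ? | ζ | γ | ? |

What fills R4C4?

Row 2, column 1: row 2 has {α, β, δ, ε, ζ, η} and column 1 has {β, ε, ζ}, leaving only γ.
Row 3, column 5: row 3 has {α, γ, ε} and column 5 has {α, β, γ, ε, ζ, η}, leaving only δ.
Row 3, column 1: row 3 has {α, γ, δ, ε} and column 1 has {β, γ, ε, ζ}, leaving only η.
Row 4, column 3: row 4 has {α, β, γ, ζ, η} and column 3 has {ε}, leaving only δ.
Row 4 already has {α, β, γ, δ, ζ, η} and column 4 already has {α, β, ζ}, so row 4, column 4 must be ε.

ε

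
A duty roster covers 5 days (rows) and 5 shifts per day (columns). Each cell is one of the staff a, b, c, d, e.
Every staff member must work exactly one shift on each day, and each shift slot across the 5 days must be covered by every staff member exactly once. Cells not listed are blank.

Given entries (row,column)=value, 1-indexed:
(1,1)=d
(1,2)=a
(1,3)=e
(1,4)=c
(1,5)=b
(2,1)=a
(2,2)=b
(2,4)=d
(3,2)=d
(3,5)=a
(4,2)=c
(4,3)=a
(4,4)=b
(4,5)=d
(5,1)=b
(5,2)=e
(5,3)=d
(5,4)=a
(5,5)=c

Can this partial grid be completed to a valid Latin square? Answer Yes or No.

No day or shift among the givens repeats a symbol, and propagating forced cells runs into no contradiction.
One valid completion exists (for instance, d a e c b / a b c d e / c d b e a / e c a b d / b e d a c).

Yes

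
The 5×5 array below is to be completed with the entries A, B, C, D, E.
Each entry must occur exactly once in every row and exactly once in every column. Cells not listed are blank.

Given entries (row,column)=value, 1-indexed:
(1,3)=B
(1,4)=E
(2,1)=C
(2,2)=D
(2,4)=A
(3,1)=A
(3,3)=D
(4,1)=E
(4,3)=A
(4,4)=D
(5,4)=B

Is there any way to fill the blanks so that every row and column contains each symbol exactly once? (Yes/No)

No

Row 1, column 1: row 1 has {B, E} and column 1 has {A, C, E}, so it must be D.
Now row 5, column 1: row 5 together with column 1 already contain {A, B, C, D, E} — every symbol — so nothing can go there. The grid has no valid completion.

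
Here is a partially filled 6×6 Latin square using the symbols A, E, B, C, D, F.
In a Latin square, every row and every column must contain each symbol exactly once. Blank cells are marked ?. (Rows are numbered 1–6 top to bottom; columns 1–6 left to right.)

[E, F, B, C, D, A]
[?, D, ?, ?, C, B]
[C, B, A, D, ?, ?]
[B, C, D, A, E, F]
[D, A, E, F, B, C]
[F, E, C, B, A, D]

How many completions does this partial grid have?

Row 2, column 1: eliminating its row and column leaves {A}.
Row 2, column 3: eliminating its row and column leaves {F}.
Row 2, column 4: eliminating its row and column leaves {E}.
Row 3, column 5: eliminating its row and column leaves {F}.
Row 3, column 6: eliminating its row and column leaves {E}.
Only one assignment across all blanks avoids any row or column repeat, giving 1 completion.

1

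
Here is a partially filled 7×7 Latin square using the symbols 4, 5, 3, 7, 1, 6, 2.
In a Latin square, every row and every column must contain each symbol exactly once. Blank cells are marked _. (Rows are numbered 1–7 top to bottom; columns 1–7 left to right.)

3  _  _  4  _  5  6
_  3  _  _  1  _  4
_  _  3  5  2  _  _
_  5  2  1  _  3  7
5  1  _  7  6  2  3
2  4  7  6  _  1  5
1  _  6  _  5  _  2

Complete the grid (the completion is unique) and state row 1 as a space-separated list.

Row 1, column 3: row 1 has {4, 5, 3, 6} and column 3 has {3, 7, 6, 2}, leaving only 1.
Row 1, column 5: row 1 has {4, 5, 3, 1, 6} and column 5 has {5, 1, 6, 2}, leaving only 7.
Row 1, column 2: row 1 has {4, 5, 3, 7, 1, 6} and column 2 has {4, 5, 3, 1}, leaving only 2.
So row 1 reads: 3 2 1 4 7 5 6.

3 2 1 4 7 5 6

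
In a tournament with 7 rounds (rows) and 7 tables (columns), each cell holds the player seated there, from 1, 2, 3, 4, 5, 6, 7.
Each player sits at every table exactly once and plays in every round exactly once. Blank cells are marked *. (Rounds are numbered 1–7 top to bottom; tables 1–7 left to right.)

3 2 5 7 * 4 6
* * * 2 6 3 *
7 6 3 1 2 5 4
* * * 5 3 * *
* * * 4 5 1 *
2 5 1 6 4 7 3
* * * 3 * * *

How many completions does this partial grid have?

14

Round 1, table 5: eliminating its round and table leaves {1}.
Round 2, table 1: eliminating its round and table leaves {1, 4, 5}.
Round 2, table 2: eliminating its round and table leaves {1, 4, 7}.
Round 2, table 3: eliminating its round and table leaves {4, 7}.
Round 2, table 7: eliminating its round and table leaves {1, 5, 7}.
Round 4, table 1: eliminating its round and table leaves {1, 4, 6}.
Round 4, table 2: eliminating its round and table leaves {1, 4, 7}.
Round 4, table 3: eliminating its round and table leaves {2, 4, 6, 7}.
Round 4, table 6: eliminating its round and table leaves {2, 6}.
Round 4, table 7: eliminating its round and table leaves {1, 2, 7}.
Round 5, table 1: eliminating its round and table leaves {6}.
Round 5, table 2: eliminating its round and table leaves {3, 7}.
Round 5, table 3: eliminating its round and table leaves {2, 6, 7}.
Round 5, table 7: eliminating its round and table leaves {2, 7}.
Round 7, table 1: eliminating its round and table leaves {1, 4, 5, 6}.
Round 7, table 2: eliminating its round and table leaves {1, 4, 7}.
Round 7, table 3: eliminating its round and table leaves {2, 4, 6, 7}.
Round 7, table 5: eliminating its round and table leaves {1, 7}.
Round 7, table 6: eliminating its round and table leaves {2, 6}.
Round 7, table 7: eliminating its round and table leaves {1, 2, 5, 7}.
Enumerating the assignments across these blanks that avoid any round or table repeat gives 14 completions.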